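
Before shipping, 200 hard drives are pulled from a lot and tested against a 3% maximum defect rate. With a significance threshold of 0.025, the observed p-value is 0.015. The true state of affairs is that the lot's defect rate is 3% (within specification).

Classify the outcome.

Type I error

The conventional null hypothesis is that the lot's defect rate is 3% (within specification).
Since p = 0.015 < α = 0.025, H₀ is rejected.
H₀ is true (actually the lot's defect rate is 3% (within specification)).
Rejecting a true H₀ is a Type I error.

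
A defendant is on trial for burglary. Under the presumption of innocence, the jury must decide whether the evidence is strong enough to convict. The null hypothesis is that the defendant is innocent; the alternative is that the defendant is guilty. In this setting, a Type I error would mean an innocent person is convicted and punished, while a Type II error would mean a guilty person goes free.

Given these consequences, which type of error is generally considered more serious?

The Type I consequence (an innocent person is convicted and punished) is more severe than the Type II consequence (a guilty person goes free).

Type I error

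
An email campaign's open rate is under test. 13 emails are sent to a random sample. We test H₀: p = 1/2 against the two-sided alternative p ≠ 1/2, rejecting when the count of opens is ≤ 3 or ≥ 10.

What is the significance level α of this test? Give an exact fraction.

189/2048

α = P(Y ≤ 3 or Y ≥ 10 | p = 1/2), Y ~ Binomial(13, 1/2).
Each tail has probability (1 + 13 + 78 + 286)/8192; doubling gives α = 756/8192 = 189/2048.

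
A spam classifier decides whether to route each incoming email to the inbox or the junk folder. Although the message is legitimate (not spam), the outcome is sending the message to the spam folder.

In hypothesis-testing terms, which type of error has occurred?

Type I error

The null hypothesis here is that the message is legitimate (not spam).
'Sending the message to the spam folder' corresponds to rejecting H₀.
H₀ was rejected but H₀ is true — a Type I error (false positive).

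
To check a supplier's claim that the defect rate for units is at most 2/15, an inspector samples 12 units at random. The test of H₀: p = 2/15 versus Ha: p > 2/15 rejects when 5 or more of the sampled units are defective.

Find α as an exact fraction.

127817017088/8649755859375

α = P(reject H₀ | H₀ true) = P(X ≥ 5 | p = 2/15), X ~ Binomial(12, 2/15).
Via the complement, α = 1 − Σ_{j=0}^{4} C(12,j)(2/15)^j(13/15)^{12-j} = 127817017088/8649755859375.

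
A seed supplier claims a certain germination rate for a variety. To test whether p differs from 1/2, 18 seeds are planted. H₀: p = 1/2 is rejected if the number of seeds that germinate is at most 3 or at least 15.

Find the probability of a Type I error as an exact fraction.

247/32768

The significance level is the null-hypothesis probability of the rejection region {≤3} ∪ {≥15}.
The two tails are symmetric, so α = 2·(1 + 18 + 153 + 816)/2^18 = 1976/262144 = 247/32768.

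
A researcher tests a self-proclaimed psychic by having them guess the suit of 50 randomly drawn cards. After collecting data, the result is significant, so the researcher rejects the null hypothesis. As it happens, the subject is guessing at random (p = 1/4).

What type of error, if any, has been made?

The conventional null hypothesis here is that the subject is guessing at random (p = 1/4).
H₀ was rejected, but H₀ is actually true.
Rejecting a true null hypothesis is a Type I error (false positive).

Type I error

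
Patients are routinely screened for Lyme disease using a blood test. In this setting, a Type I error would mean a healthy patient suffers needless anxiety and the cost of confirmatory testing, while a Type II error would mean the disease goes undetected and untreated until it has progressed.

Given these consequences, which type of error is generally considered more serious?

The Type II consequence (the disease goes undetected and untreated until it has progressed) is more severe than the Type I consequence (a healthy patient suffers needless anxiety and the cost of confirmatory testing).

Type II error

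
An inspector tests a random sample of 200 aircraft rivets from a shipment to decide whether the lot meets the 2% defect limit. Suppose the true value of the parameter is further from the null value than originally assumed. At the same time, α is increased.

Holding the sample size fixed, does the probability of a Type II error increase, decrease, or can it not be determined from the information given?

It decreases.

A larger true effect moves the Ha sampling distribution further from the H₀ critical value, making rejection more likely when Ha is true. A larger α widens the rejection region, so when the alternative is true more outcomes lead to rejection — failing to reject becomes less likely. Both changes push β in the same direction.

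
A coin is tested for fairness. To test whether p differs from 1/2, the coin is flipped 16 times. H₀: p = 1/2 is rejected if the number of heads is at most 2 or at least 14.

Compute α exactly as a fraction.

137/32768

Under H₀, S ~ Binomial(16, 1/2); α is the probability of landing in either tail, P(S ≤ 2) + P(S ≥ 14).
The two tails are symmetric, so α = 2·(1 + 16 + 120)/2^16 = 274/65536 = 137/32768.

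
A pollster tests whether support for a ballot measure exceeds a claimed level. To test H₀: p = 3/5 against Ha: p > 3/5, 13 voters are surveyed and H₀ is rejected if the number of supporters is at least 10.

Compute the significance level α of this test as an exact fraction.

Under H₀, Y ~ Binomial(13, 3/5), and α = P(Y ≥ 10).
Summing C(13,j)(3/5)^j(2/5)^{13−j} for j = 10,…,13 gives 41157153/244140625.

41157153/244140625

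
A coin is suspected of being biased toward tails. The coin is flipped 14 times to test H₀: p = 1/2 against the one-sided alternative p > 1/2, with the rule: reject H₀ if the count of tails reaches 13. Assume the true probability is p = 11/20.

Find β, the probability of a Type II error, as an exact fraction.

1633670388436281453/1638400000000000000

β = P(fail to reject H₀ | Ha true) = P(Y ≤ 12 | p = 11/20), Y ~ Binomial(14, 11/20).
Equivalently, β = 1 − P(Y ≥ 13) = 1633670388436281453/1638400000000000000.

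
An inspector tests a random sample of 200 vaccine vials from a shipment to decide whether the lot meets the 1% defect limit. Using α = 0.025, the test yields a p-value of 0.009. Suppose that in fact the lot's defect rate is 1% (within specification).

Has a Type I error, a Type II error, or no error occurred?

The conventional null hypothesis is that the lot's defect rate is 1% (within specification).
Since p = 0.009 < α = 0.025, H₀ is rejected.
H₀ is true (actually the lot's defect rate is 1% (within specification)).
Rejecting a true H₀ is a Type I error.

Type I error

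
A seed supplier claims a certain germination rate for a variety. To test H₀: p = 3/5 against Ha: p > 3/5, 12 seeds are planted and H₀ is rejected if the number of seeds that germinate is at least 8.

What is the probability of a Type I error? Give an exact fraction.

Under H₀, X ~ Binomial(12, 3/5), and α = P(X ≥ 8).
Adding the binomial terms for j = 8 through 12 with p = 3/5 yields 21395421/48828125.

21395421/48828125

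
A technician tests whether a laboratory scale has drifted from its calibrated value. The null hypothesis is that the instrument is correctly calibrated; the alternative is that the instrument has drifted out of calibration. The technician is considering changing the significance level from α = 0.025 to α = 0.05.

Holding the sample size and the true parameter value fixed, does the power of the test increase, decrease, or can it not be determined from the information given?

It increases.

With a larger α the critical value moves toward the center, so more of the Ha sampling distribution lies in the rejection region.
Since power = 1 − β and β decreases, power increases.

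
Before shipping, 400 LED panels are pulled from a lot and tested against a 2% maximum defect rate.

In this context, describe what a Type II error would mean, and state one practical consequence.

A Type II error would mean concluding that the lot's defect rate is 2% (within specification) (or at least failing to establish that the lot's defect rate exceeds 2%) when in fact the lot's defect rate exceeds 2%. Consequence: customers receive LED panels with an unacceptably high defect rate.

With the conventional null hypothesis that the lot's defect rate is 2% (within specification):
A Type II error is failing to reject H₀ when H₀ is false.
Here that means accepting the lot and shipping it when actually the lot's defect rate exceeds 2%.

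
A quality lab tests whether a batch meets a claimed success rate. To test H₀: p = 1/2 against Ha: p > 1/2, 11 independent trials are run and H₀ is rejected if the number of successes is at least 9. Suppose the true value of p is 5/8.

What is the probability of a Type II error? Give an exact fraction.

7252043967/8589934592

Under the alternative p = 5/8, S ~ Binomial(11, 5/8); β is the probability the test does not reject, P(S < 9).
Adding the binomial probabilities P(S=0)+…+P(S=8) at p = 5/8 gives 7252043967/8589934592.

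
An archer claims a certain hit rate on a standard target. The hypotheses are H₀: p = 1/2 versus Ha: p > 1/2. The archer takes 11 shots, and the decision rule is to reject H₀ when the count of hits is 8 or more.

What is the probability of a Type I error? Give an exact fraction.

The Type I error probability is α = P(K ≥ 8) computed under H₀, where K ~ Binomial(11, 1/2).
That's C(11,8) + C(11,9) + C(11,10) + C(11,11) over 2^11, i.e. (165 + 55 + 11 + 1)/2048 = 232/2048 = 29/256.

29/256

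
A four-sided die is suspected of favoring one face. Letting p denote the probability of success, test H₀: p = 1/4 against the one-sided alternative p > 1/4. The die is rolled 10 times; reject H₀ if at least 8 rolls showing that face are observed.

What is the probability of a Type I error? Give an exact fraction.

Under H₀, X ~ Binomial(10, 1/4), and α = P(X ≥ 8).
Summing C(10,j)(1/4)^j(3/4)^{10−j} for j = 8,…,10 gives 109/262144.

109/262144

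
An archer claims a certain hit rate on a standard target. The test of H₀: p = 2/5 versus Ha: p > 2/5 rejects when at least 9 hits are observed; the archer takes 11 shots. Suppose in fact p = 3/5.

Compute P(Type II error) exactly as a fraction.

8604328/9765625

Under the alternative p = 3/5, K ~ Binomial(11, 3/5); β is the probability the test does not reject, P(K < 9).
Equivalently, β = 1 − P(K ≥ 9) = 8604328/9765625.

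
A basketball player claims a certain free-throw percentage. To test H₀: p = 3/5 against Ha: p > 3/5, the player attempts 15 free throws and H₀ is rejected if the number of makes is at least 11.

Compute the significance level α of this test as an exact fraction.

6630789357/30517578125

α = P(reject H₀ | H₀ true) = P(X ≥ 11 | p = 3/5), with X ~ Binomial(15, 3/5).
Summing C(15,j)(3/5)^j(2/5)^{15−j} for j = 11,…,15 gives 6630789357/30517578125.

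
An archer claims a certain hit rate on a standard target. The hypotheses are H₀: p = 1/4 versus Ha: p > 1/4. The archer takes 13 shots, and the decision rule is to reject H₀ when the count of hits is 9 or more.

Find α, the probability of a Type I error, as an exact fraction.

66379/67108864

The Type I error probability is α = P(K ≥ 9) computed under H₀, where K ~ Binomial(13, 1/4).
Adding the binomial terms for j = 9 through 13 with p = 1/4 yields 66379/67108864.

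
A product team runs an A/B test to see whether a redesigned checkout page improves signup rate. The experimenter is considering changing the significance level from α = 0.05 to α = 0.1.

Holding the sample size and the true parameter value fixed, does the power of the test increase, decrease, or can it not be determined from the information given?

A larger α widens the rejection region, so when the alternative is true more outcomes lead to rejection — failing to reject becomes less likely.
Since power = 1 − β and β decreases, power increases.

It increases.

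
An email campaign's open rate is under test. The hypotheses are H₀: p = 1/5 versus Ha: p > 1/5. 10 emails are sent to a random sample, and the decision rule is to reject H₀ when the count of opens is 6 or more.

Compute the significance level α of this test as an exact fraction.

62201/9765625

The Type I error probability is α = P(S ≥ 6) computed under H₀, where S ~ Binomial(10, 1/5).
Adding the binomial terms for j = 6 through 10 with p = 1/5 yields 62201/9765625.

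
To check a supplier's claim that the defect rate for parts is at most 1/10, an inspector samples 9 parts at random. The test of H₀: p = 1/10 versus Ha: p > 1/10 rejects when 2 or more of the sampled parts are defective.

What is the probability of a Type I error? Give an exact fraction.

112579511/500000000

Under H₀, X ~ Binomial(9, 1/10); the Type I error rate is P(X ≥ 2).
Via the complement, α = 1 − Σ_{j=0}^{1} C(9,j)(1/10)^j(9/10)^{9-j} = 112579511/500000000.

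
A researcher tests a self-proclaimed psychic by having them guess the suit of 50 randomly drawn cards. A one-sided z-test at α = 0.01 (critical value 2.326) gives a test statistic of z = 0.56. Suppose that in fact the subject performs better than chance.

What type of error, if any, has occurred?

Type II error

The conventional null hypothesis is that the subject is guessing at random (p = 1/4).
Since z = 0.56 ≤ z* = 2.326, H₀ is not rejected.
H₀ is false (actually the subject performs better than chance).
Failing to reject a false H₀ is a Type II error.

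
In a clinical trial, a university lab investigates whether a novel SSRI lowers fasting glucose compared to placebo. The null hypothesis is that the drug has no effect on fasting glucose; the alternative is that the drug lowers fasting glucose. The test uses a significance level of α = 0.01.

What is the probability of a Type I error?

The significance level α is, by definition, the probability of a Type I error — P(reject H₀ | H₀ true).

0.01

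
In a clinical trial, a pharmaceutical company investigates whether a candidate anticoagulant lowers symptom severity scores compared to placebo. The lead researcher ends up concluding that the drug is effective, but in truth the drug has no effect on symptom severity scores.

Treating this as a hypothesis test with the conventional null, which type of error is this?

The null hypothesis here is that the drug has no effect on symptom severity scores.
'Concluding that the drug is effective' corresponds to rejecting H₀.
H₀ was rejected but H₀ is true — a Type I error (false positive).

Type I error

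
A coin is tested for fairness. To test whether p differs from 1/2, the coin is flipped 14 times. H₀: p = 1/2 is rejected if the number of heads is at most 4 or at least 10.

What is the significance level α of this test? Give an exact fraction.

1471/8192

α = P(S ≤ 4 or S ≥ 10 | p = 1/2), S ~ Binomial(14, 1/2).
Each tail has probability (1 + 14 + 91 + 364 + 1001)/16384; doubling gives α = 2942/16384 = 1471/8192.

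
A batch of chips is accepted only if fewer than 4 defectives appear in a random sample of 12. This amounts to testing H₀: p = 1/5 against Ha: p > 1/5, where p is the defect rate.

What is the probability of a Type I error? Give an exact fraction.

Under H₀, S ~ Binomial(12, 1/5); the Type I error rate is P(S ≥ 4).
Via the complement, α = 1 − Σ_{j=0}^{3} C(12,j)(1/5)^j(4/5)^{12-j} = 10030813/48828125.

10030813/48828125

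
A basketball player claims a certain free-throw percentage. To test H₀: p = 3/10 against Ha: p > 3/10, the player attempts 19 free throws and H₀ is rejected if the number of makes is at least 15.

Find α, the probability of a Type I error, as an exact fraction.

7448847648561/500000000000000000

α = P(reject H₀ | H₀ true) = P(S ≥ 15 | p = 3/10), with S ~ Binomial(19, 3/10).
P(S ≥ 15) = Σ_{j=15}^{19} C(19,j)·(3/10)^j·(7/10)^{19-j} = 7448847648561/500000000000000000.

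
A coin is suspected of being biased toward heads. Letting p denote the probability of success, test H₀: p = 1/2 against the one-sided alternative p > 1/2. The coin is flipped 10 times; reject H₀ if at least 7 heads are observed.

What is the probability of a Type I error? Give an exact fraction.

11/64

The Type I error probability is α = P(S ≥ 7) computed under H₀, where S ~ Binomial(10, 1/2).
Summing the upper tail: (120 + 45 + 10 + 1) / 2^10 = 176/1024 = 11/64.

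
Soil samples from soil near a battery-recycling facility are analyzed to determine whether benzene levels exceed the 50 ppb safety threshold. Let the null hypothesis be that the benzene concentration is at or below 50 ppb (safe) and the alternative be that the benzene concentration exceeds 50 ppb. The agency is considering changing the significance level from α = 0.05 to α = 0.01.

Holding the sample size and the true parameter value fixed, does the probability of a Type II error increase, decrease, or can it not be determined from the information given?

Tightening α shrinks the rejection region. When Ha holds, fewer sample outcomes clear the stricter threshold, so more fall in the acceptance region.

It increases.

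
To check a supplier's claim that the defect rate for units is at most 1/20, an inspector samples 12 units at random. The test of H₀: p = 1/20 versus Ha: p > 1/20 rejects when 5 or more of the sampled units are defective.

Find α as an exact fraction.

α = P(reject H₀ | H₀ true) = P(S ≥ 5 | p = 1/20), S ~ Binomial(12, 1/20).
Via the complement, α = 1 − Σ_{j=0}^{4} C(12,j)(1/20)^j(19/20)^{12-j} = 75344392367/409600000000000.

75344392367/409600000000000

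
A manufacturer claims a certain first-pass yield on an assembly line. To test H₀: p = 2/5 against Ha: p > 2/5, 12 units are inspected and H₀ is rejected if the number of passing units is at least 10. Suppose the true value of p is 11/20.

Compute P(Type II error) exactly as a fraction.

784677287856069/819200000000000

Under the alternative p = 11/20, K ~ Binomial(12, 11/20); β is the probability the test does not reject, P(K < 10).
Summing C(12,j)·(11/20)^j·(9/20)^{12-j} for j = 0..9 gives 784677287856069/819200000000000.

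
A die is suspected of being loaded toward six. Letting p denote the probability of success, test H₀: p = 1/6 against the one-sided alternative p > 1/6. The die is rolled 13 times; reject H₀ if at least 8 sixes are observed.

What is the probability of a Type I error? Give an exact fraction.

13909/40310784

The Type I error probability is α = P(X ≥ 8) computed under H₀, where X ~ Binomial(13, 1/6).
P(X ≥ 8) = Σ_{j=8}^{13} C(13,j)·(1/6)^j·(5/6)^{13-j} = 13909/40310784.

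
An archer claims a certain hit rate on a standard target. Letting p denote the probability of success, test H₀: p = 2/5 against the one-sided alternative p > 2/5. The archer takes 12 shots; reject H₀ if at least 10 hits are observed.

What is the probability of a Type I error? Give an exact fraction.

137216/48828125

α = P(reject H₀ | H₀ true) = P(Y ≥ 10 | p = 2/5), with Y ~ Binomial(12, 2/5).
P(Y ≥ 10) = Σ_{j=10}^{12} C(12,j)·(2/5)^j·(3/5)^{12-j} = 137216/48828125.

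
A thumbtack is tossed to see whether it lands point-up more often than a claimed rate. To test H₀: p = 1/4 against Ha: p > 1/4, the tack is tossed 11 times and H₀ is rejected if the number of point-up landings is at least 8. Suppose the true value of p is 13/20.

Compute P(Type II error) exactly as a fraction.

β = P(fail to reject H₀ | Ha true) = P(X ≤ 7 | p = 13/20), X ~ Binomial(11, 13/20).
Adding the binomial probabilities P(X=0)+…+P(X=7) at p = 13/20 gives 2941183244209/5120000000000.

2941183244209/5120000000000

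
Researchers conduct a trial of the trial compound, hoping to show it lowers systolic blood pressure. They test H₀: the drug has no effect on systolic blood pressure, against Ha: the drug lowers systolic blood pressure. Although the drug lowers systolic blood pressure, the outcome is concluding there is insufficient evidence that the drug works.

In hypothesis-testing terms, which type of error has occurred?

'Concluding there is insufficient evidence that the drug works' corresponds to failing to reject H₀.
H₀ was not rejected but H₀ is false — a Type II error (false negative).

Type II error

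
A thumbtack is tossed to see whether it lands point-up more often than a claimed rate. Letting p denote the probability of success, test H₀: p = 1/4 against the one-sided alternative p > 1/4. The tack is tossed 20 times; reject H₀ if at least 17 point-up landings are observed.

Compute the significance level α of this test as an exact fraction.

The Type I error probability is α = P(Y ≥ 17) computed under H₀, where Y ~ Binomial(20, 1/4).
Adding the binomial terms for j = 17 through 20 with p = 1/4 yields 32551/1099511627776.

32551/1099511627776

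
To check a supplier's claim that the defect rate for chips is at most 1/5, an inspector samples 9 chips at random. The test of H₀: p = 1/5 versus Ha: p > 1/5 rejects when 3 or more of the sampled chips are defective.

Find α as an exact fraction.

The significance level is the probability, assuming p = 1/5, of seeing 3 or more defectives in 9 draws.
α = 1 − P(X ≤ 2) = 1 − 1441792/1953125 = 511333/1953125.

511333/1953125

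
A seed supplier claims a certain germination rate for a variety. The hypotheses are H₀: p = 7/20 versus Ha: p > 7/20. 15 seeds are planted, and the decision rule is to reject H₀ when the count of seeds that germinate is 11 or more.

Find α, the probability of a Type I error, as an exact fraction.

92780127412372743/32768000000000000000

The Type I error probability is α = P(K ≥ 11) computed under H₀, where K ~ Binomial(15, 7/20).
Summing C(15,j)(7/20)^j(13/20)^{15−j} for j = 11,…,15 gives 92780127412372743/32768000000000000000.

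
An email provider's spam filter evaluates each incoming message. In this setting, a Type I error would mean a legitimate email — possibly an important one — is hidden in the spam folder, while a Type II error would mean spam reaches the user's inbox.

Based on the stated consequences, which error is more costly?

Type I error

The Type I consequence (a legitimate email — possibly an important one — is hidden in the spam folder) is more severe than the Type II consequence (spam reaches the user's inbox).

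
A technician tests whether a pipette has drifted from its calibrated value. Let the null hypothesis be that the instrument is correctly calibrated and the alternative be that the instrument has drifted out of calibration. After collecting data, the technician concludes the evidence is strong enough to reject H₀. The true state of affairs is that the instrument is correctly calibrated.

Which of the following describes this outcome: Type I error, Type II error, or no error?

H₀ was rejected, but H₀ is actually true.
Rejecting a true null hypothesis is a Type I error (false positive).

Type I error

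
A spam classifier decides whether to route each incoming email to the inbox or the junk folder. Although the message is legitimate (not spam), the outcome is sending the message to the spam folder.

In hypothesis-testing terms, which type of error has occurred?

The null hypothesis here is that the message is legitimate (not spam).
'Sending the message to the spam folder' corresponds to rejecting H₀.
H₀ was rejected but H₀ is true — a Type I error (false positive).

Type I error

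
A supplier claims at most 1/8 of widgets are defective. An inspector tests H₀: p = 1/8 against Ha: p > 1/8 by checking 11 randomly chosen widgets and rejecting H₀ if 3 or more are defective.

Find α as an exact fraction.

1285931725/8589934592

The significance level is the probability, assuming p = 1/8, of seeing 3 or more defectives in 11 draws.
α = 1 − P(K ≤ 2) = 1 − 7304002867/8589934592 = 1285931725/8589934592.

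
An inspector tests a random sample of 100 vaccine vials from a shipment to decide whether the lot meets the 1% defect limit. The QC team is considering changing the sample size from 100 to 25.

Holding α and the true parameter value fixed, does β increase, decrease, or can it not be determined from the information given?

A smaller sample increases the standard error, so the sampling distributions under H₀ and Ha overlap more.

It increases.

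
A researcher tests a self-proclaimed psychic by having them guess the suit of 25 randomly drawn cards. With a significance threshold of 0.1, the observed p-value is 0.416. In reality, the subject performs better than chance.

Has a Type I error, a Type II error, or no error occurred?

Type II error

The conventional null hypothesis is that the subject is guessing at random (p = 1/4).
Since p = 0.416 ≥ α = 0.1, H₀ is not rejected.
H₀ is false (actually the subject performs better than chance).
Failing to reject a false H₀ is a Type II error.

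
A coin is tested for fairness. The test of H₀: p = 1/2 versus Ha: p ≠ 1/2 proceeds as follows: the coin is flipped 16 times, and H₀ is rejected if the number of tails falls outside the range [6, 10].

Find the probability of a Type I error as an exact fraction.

6885/32768

α = P(Y ≤ 5 or Y ≥ 11 | p = 1/2), Y ~ Binomial(16, 1/2).
Each tail has probability (1 + 16 + 120 + 560 + 1820 + 4368)/65536; doubling gives α = 13770/65536 = 6885/32768.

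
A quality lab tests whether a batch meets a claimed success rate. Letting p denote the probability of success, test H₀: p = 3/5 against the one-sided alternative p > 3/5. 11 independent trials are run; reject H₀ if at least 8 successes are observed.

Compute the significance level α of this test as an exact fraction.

The Type I error probability is α = P(Y ≥ 8) computed under H₀, where Y ~ Binomial(11, 3/5).
Adding the binomial terms for j = 8 through 11 with p = 3/5 yields 2893401/9765625.

2893401/9765625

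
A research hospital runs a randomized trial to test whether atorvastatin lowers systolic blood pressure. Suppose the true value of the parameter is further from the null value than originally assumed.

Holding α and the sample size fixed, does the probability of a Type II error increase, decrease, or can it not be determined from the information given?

A bigger departure from H₀ is easier for the test to detect, so it fails to reject less often.

It decreases.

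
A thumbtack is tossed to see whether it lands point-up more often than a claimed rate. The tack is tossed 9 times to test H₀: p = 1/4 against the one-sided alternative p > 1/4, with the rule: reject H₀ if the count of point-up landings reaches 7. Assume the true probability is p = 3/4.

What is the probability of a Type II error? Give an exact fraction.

β = P(fail to reject H₀ | Ha true) = P(Y ≤ 6 | p = 3/4), Y ~ Binomial(9, 3/4).
Equivalently, β = 1 − P(Y ≥ 7) = 13085/32768.

13085/32768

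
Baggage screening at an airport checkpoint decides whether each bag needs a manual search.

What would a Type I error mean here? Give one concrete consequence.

A Type I error would mean concluding that the bag contains a prohibited item when in fact the bag contains no prohibited items. Consequence: a harmless bag is searched, delaying the passenger.

With the conventional null hypothesis that the bag contains no prohibited items:
A Type I error is rejecting H₀ when H₀ is true.
Here that means flagging the bag for a manual search when actually the bag contains no prohibited items.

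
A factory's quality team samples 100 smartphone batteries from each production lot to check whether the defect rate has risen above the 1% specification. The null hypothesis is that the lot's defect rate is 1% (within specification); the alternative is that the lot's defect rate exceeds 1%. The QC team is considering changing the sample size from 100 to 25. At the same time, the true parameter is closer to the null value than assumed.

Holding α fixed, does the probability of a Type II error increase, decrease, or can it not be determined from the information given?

It increases.

With less data the test statistic is noisier; under Ha, more outcomes land inside the acceptance region. A smaller true effect puts the Ha sampling distribution closer to H₀, so more of it falls in the non-rejection region. Both changes push β in the same direction.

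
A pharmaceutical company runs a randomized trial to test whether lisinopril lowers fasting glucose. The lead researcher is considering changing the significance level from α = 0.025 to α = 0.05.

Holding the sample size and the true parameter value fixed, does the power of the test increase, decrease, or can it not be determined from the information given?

It increases.

Relaxing α lowers the evidence threshold; under Ha, outcomes that previously fell short now trigger rejection.
Since power = 1 − β and β decreases, power increases.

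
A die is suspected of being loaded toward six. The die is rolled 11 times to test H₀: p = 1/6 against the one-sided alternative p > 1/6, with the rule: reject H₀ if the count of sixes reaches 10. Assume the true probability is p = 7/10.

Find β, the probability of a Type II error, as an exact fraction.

β = P(fail to reject H₀ | Ha true) = P(S ≤ 9 | p = 7/10), S ~ Binomial(11, 7/10).
Adding the binomial probabilities P(S=0)+…+P(S=9) at p = 7/10 gives 2217524751/2500000000.

2217524751/2500000000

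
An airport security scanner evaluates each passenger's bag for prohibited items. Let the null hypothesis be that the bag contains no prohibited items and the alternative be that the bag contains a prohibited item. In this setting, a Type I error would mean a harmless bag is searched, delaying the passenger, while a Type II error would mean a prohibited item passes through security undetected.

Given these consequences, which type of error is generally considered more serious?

The Type II consequence (a prohibited item passes through security undetected) is more severe than the Type I consequence (a harmless bag is searched, delaying the passenger).

Type II error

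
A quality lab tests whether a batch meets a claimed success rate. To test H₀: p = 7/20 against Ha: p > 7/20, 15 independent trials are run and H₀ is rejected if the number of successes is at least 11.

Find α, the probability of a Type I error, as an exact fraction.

Under H₀, S ~ Binomial(15, 7/20), and α = P(S ≥ 11).
Adding the binomial terms for j = 11 through 15 with p = 7/20 yields 92780127412372743/32768000000000000000.

92780127412372743/32768000000000000000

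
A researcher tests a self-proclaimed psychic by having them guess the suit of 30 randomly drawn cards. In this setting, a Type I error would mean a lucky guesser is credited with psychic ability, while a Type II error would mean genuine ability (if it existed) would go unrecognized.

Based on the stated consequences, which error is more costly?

Type I error

The Type I consequence (a lucky guesser is credited with psychic ability) is more severe than the Type II consequence (genuine ability (if it existed) would go unrecognized).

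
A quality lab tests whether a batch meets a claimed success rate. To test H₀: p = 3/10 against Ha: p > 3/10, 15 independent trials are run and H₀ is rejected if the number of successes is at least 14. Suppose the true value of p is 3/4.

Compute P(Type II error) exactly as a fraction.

493824191/536870912

β = P(fail to reject H₀ | Ha true) = P(X ≤ 13 | p = 3/4), X ~ Binomial(15, 3/4).
Summing C(15,j)·(3/4)^j·(1/4)^{15-j} for j = 0..13 gives 493824191/536870912.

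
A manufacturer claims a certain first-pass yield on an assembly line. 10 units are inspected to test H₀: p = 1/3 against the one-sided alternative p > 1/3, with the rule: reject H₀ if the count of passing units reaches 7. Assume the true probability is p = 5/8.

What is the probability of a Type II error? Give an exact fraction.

A Type II error is failing to reject when Ha holds: with p = 5/8, β = P(S ≤ 6).
Summing C(10,j)·(5/8)^j·(3/8)^{10-j} for j = 0..6 gives 148513581/268435456.

148513581/268435456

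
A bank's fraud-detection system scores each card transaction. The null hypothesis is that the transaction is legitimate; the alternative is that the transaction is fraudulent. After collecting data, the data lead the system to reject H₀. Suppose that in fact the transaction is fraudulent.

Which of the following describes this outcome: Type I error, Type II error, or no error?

No error — this is a correct decision.

The test rejected a false H₀ — the decision matches the true state.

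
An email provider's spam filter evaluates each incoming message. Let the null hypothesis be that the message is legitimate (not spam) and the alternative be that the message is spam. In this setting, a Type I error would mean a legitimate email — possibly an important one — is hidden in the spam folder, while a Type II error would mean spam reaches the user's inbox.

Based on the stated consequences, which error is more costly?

The Type I consequence (a legitimate email — possibly an important one — is hidden in the spam folder) is more severe than the Type II consequence (spam reaches the user's inbox).

Type I error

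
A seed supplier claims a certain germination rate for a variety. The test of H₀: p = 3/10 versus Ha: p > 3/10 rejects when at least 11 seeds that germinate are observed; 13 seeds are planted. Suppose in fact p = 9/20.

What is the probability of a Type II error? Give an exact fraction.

40790448134932573/40960000000000000

β = P(fail to reject H₀ | Ha true) = P(K ≤ 10 | p = 9/20), K ~ Binomial(13, 9/20).
Equivalently, β = 1 − P(K ≥ 11) = 40790448134932573/40960000000000000.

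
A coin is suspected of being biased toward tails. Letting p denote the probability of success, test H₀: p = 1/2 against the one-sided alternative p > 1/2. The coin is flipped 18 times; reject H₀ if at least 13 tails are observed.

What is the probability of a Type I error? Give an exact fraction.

1577/32768

α = P(reject H₀ | H₀ true) = P(X ≥ 13 | p = 1/2), with X ~ Binomial(18, 1/2).
Summing the upper tail: (8568 + 3060 + 816 + 153 + 18 + 1) / 2^18 = 12616/262144 = 1577/32768.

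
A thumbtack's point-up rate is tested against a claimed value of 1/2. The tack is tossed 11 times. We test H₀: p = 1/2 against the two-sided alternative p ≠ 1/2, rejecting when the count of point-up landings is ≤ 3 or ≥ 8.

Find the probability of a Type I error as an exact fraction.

The significance level is the null-hypothesis probability of the rejection region {≤3} ∪ {≥8}.
Each tail has probability (1 + 11 + 55 + 165)/2048; doubling gives α = 464/2048 = 29/128.

29/128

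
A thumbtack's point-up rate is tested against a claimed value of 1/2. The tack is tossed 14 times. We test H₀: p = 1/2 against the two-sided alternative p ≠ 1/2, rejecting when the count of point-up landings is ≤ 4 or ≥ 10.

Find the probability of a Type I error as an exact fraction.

Under H₀, S ~ Binomial(14, 1/2); α is the probability of landing in either tail, P(S ≤ 4) + P(S ≥ 10).
Each tail has probability (1 + 14 + 91 + 364 + 1001)/16384; doubling gives α = 2942/16384 = 1471/8192.

1471/8192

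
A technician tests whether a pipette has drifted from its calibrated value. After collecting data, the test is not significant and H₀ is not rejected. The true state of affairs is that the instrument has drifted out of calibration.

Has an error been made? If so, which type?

The conventional null hypothesis here is that the instrument is correctly calibrated.
H₀ was not rejected, but H₀ is actually false.
Failing to reject a false null hypothesis is a Type II error (false negative).

Type II error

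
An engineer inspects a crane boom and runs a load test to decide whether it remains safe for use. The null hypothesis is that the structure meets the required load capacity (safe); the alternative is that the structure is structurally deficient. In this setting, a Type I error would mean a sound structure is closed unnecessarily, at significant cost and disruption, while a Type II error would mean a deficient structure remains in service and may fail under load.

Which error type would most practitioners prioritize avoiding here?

The Type II consequence (a deficient structure remains in service and may fail under load) is more severe than the Type I consequence (a sound structure is closed unnecessarily, at significant cost and disruption).

Type II error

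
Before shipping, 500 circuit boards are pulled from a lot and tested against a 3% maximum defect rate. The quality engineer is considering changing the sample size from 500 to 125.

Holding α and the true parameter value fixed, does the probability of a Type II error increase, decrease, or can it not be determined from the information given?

A smaller sample increases the standard error, so the sampling distributions under H₀ and Ha overlap more.

It increases.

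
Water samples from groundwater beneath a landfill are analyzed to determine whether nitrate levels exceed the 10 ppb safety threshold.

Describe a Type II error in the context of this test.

With the conventional null hypothesis that the nitrate concentration is at or below 10 ppb (safe):
A Type II error is failing to reject H₀ when H₀ is false.
Here that means certifying the site as safe when actually the nitrate concentration exceeds 10 ppb.

A Type II error would mean concluding that the nitrate concentration is at or below 10 ppb (safe) (or at least failing to establish that the nitrate concentration exceeds 10 ppb) when in fact the nitrate concentration exceeds 10 ppb.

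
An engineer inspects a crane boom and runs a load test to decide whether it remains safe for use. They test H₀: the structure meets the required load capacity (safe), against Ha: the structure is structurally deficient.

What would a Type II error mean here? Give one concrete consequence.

A Type II error is failing to reject H₀ when H₀ is false.
Here that means keeping the structure open when actually the structure is structurally deficient.

A Type II error would mean concluding that the structure meets the required load capacity (safe) (or at least failing to establish that the structure is structurally deficient) when in fact the structure is structurally deficient. Consequence: a deficient structure remains in service and may fail under load.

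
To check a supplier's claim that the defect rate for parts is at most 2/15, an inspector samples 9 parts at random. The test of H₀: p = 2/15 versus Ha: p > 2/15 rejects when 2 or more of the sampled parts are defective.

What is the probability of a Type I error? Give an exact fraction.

13155707024/38443359375

Under H₀, K ~ Binomial(9, 2/15); the Type I error rate is P(K ≥ 2).
α = 1 − P(K ≤ 1) = 1 − 25287652351/38443359375 = 13155707024/38443359375.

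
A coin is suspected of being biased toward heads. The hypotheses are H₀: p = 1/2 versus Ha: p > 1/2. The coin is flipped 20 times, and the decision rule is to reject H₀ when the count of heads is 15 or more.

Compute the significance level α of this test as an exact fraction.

5425/262144

The Type I error probability is α = P(X ≥ 15) computed under H₀, where X ~ Binomial(20, 1/2).
That's C(20,15) + C(20,16) + C(20,17) + C(20,18) + C(20,19) + C(20,20) over 2^20, i.e. (15504 + 4845 + 1140 + 190 + 20 + 1)/1048576 = 21700/1048576 = 5425/262144.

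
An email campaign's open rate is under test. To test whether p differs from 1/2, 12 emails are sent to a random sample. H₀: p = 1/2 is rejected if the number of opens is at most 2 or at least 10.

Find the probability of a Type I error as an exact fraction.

α = P(K ≤ 2 or K ≥ 10 | p = 1/2), K ~ Binomial(12, 1/2).
The two tails are symmetric, so α = 2·(1 + 12 + 66)/2^12 = 158/4096 = 79/2048.

79/2048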